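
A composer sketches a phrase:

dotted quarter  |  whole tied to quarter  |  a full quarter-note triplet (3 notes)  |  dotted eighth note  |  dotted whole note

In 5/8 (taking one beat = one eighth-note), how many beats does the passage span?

30.5

One eighth-note beat = 2 sixteenth notes.
Working in sixteenth notes: dotted quarter = 6; whole tied to quarter (whole + quarter) = 20; a full quarter-note triplet (3 notes) (three triplet quarters span one half) = 8; dotted eighth note = 3; dotted whole note = 24.
Total: 6 + 20 + 8 + 3 + 24 = 61.
61 ÷ 2 = 30.5 beats.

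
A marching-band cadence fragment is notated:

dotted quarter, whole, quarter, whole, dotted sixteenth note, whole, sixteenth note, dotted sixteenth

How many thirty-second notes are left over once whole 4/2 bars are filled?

One bar of 4/2 = 64 thirty-second notes.
In thirty-second notes: dotted quarter = 12; whole = 32; quarter = 8; whole = 32; dotted sixteenth note = 3; whole = 32; sixteenth note = 2; dotted sixteenth = 3.
Adding: 12 + 32 + 8 + 32 + 3 + 32 + 2 + 3 = 124.
124 ÷ 64 = 1 complete bar with 60 thirty-second notes remaining.

60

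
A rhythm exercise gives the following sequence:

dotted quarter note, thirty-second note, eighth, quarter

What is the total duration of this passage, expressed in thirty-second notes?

25

Working in thirty-second notes: dotted quarter note = 12; thirty-second note = 1; eighth = 4; quarter = 8.
Total: 12 + 1 + 4 + 8 = 25 thirty-second notes.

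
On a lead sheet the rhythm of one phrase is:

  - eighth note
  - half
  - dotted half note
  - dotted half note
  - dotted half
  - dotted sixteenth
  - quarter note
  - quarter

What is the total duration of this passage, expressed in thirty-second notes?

111

Working in thirty-second notes: eighth note = 4; half = 16; dotted half note = 24; dotted half note = 24; dotted half = 24; dotted sixteenth = 3; quarter note = 8; quarter = 8.
Altogether 4 + 16 + 24 + 24 + 24 + 3 + 8 + 8 = 111 thirty-second notes.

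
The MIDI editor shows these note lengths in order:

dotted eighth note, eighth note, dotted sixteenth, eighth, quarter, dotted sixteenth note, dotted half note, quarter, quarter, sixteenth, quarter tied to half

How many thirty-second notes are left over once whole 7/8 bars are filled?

10

One bar of 7/8 = 28 thirty-second notes.
Each duration in thirty-second notes: dotted eighth note = 6; eighth note = 4; dotted sixteenth = 3; eighth = 4; quarter = 8; dotted sixteenth note = 3; dotted half note = 24; quarter = 8; quarter = 8; sixteenth = 2; quarter tied to half (quarter + half) = 24.
Sum: 6 + 4 + 3 + 4 + 8 + 3 + 24 + 8 + 8 + 2 + 24 = 94.
94 ÷ 28 = 3 complete bars with 10 thirty-second notes remaining.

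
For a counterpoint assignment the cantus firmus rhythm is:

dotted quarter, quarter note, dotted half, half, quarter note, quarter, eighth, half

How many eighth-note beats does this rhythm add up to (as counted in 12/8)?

24

One eighth-note beat = 2 sixteenth notes.
Convert each value to sixteenth notes: dotted quarter = 6; quarter note = 4; dotted half = 12; half = 8; quarter note = 4; quarter = 4; eighth = 2; half = 8.
Sum: 6 + 4 + 12 + 8 + 4 + 4 + 2 + 8 = 48.
48 ÷ 2 = 24 beats.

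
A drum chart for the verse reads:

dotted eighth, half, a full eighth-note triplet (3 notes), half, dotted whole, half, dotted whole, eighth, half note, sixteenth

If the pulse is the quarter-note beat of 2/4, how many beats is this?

22.5

One quarter-note beat = 4 sixteenth notes.
Convert each value to sixteenth notes: dotted eighth = 3; half = 8; a full eighth-note triplet (3 notes) (three triplet eighths span one quarter) = 4; half = 8; dotted whole = 24; half = 8; dotted whole = 24; eighth = 2; half note = 8; sixteenth = 1.
Sum: 3 + 8 + 4 + 8 + 24 + 8 + 24 + 2 + 8 + 1 = 90.
90 ÷ 4 = 22.5 beats.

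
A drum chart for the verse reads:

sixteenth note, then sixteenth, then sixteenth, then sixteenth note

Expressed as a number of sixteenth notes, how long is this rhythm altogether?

Each duration in sixteenth notes: sixteenth note = 1; sixteenth = 1; sixteenth = 1; sixteenth note = 1.
Adding: 1 + 1 + 1 + 1 = 4 sixteenth notes.

4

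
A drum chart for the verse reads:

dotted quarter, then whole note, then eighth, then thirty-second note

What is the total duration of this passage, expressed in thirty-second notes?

49

Each duration in thirty-second notes: dotted quarter = 12; whole note = 32; eighth = 4; thirty-second note = 1.
Total: 12 + 32 + 4 + 1 = 49 thirty-second notes.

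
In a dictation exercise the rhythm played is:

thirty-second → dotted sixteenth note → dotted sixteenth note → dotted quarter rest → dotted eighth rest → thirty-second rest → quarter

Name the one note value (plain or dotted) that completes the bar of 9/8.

sixteenth note

The bar of 9/8 = 36 thirty-second notes.
Working in thirty-second notes: thirty-second = 1; dotted sixteenth note = 3; dotted sixteenth note = 3; dotted quarter rest = 12; dotted eighth rest = 6; thirty-second rest = 1; quarter = 8.
Sum: 1 + 3 + 3 + 12 + 6 + 1 + 8 = 34.
Remaining: 36 − 34 = 2 thirty-second notes, which is a sixteenth note.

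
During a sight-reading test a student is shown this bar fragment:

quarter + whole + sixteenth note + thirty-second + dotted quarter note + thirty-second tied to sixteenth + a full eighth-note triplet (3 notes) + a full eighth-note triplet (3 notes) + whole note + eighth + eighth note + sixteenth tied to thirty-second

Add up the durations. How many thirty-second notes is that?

117

Each duration in thirty-second notes: quarter = 8; whole = 32; sixteenth note = 2; thirty-second = 1; dotted quarter note = 12; thirty-second tied to sixteenth (thirty-second + sixteenth) = 3; a full eighth-note triplet (3 notes) (three triplet eighths span one quarter) = 8; a full eighth-note triplet (3 notes) (three triplet eighths span one quarter) = 8; whole note = 32; eighth = 4; eighth note = 4; sixteenth tied to thirty-second (sixteenth + thirty-second) = 3.
Adding: 8 + 32 + 2 + 1 + 12 + 3 + 8 + 8 + 32 + 4 + 4 + 3 = 117 thirty-second notes.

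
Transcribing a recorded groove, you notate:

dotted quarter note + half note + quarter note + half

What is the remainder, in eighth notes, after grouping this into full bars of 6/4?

1

One bar of 6/4 = 12 eighth notes.
Working in eighth notes: dotted quarter note = 3; half note = 4; quarter note = 2; half = 4.
Altogether 3 + 4 + 2 + 4 = 13.
13 ÷ 12 = 1 complete bar with 1 eighth note remaining.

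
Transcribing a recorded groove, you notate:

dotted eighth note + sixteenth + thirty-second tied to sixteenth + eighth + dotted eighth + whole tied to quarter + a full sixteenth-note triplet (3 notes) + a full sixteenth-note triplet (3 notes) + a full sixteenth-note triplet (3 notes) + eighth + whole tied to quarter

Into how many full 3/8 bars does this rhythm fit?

One bar of 3/8 = 12 thirty-second notes.
Each duration in thirty-second notes: dotted eighth note = 6; sixteenth = 2; thirty-second tied to sixteenth (thirty-second + sixteenth) = 3; eighth = 4; dotted eighth = 6; whole tied to quarter (whole + quarter) = 40; a full sixteenth-note triplet (3 notes) (three triplet sixteenths span one eighth) = 4; a full sixteenth-note triplet (3 notes) (three triplet sixteenths span one eighth) = 4; a full sixteenth-note triplet (3 notes) (three triplet sixteenths span one eighth) = 4; eighth = 4; whole tied to quarter (whole + quarter) = 40.
Total: 6 + 2 + 3 + 4 + 6 + 40 + 4 + 4 + 4 + 4 + 40 = 117.
117 ÷ 12 = 9 complete bars with 9 left over.

9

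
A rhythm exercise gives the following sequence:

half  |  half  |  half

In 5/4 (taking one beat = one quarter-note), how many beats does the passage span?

One quarter-note beat = 2 eighth notes.
In eighth notes: half = 4; half = 4; half = 4.
Sum: 4 + 4 + 4 = 12.
12 ÷ 2 = 6 beats.

6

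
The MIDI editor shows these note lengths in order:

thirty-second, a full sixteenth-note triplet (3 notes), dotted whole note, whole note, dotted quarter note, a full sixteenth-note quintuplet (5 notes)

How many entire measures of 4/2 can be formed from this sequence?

1

One bar of 4/2 = 64 thirty-second notes.
Express everything in thirty-second notes: thirty-second = 1; a full sixteenth-note triplet (3 notes) (three triplet sixteenths span one eighth) = 4; dotted whole note = 48; whole note = 32; dotted quarter note = 12; a full sixteenth-note quintuplet (5 notes) (five quintuplet sixteenths span one quarter) = 8.
Altogether 1 + 4 + 48 + 32 + 12 + 8 = 105.
105 ÷ 64 = 1 complete bar with 41 left over.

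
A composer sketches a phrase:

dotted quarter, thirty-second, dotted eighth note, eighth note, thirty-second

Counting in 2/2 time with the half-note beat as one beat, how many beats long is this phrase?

One half-note beat = 16 thirty-second notes.
Convert each value to thirty-second notes: dotted quarter = 12; thirty-second = 1; dotted eighth note = 6; eighth note = 4; thirty-second = 1.
Sum: 12 + 1 + 6 + 4 + 1 = 24.
24 ÷ 16 = 1.5 beats.

1.5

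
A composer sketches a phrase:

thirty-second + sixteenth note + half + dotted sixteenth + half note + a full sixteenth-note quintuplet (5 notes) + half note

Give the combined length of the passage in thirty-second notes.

Express everything in thirty-second notes: thirty-second = 1; sixteenth note = 2; half = 16; dotted sixteenth = 3; half note = 16; a full sixteenth-note quintuplet (5 notes) (five quintuplet sixteenths span one quarter) = 8; half note = 16.
Altogether 1 + 2 + 16 + 3 + 16 + 8 + 16 = 62 thirty-second notes.

62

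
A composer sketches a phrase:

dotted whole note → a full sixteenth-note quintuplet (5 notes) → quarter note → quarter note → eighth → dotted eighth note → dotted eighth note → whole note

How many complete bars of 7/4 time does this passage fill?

One bar of 7/4 = 28 sixteenth notes.
Express everything in sixteenth notes: dotted whole note = 24; a full sixteenth-note quintuplet (5 notes) (five quintuplet sixteenths span one quarter) = 4; quarter note = 4; quarter note = 4; eighth = 2; dotted eighth note = 3; dotted eighth note = 3; whole note = 16.
Adding: 24 + 4 + 4 + 4 + 2 + 3 + 3 + 16 = 60.
60 ÷ 28 = 2 complete bars with 4 left over.

2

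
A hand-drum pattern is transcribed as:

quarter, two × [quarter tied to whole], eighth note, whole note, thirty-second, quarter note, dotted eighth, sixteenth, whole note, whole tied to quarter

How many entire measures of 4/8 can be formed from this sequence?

One bar of 4/8 = 16 thirty-second notes.
Convert each value to thirty-second notes: quarter = 8; quarter tied to whole (quarter + whole) = 40; quarter tied to whole (quarter + whole) = 40; eighth note = 4; whole note = 32; thirty-second = 1; quarter note = 8; dotted eighth = 6; sixteenth = 2; whole note = 32; whole tied to quarter (whole + quarter) = 40.
Altogether 8 + 40 + 40 + 4 + 32 + 1 + 8 + 6 + 2 + 32 + 40 = 213.
213 ÷ 16 = 13 complete bars with 5 left over.

13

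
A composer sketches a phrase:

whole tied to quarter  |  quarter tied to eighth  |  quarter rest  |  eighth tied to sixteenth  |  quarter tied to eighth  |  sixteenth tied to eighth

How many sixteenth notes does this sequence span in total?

42

In sixteenth notes: whole tied to quarter (whole + quarter) = 20; quarter tied to eighth (quarter + eighth) = 6; quarter rest = 4; eighth tied to sixteenth (eighth + sixteenth) = 3; quarter tied to eighth (quarter + eighth) = 6; sixteenth tied to eighth (sixteenth + eighth) = 3.
Sum: 20 + 6 + 4 + 3 + 6 + 3 = 42 sixteenth notes.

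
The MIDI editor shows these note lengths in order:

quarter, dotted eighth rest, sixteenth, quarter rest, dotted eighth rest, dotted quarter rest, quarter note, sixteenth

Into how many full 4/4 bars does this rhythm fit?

One bar of 4/4 = 16 sixteenth notes.
Express everything in sixteenth notes: quarter = 4; dotted eighth rest = 3; sixteenth = 1; quarter rest = 4; dotted eighth rest = 3; dotted quarter rest = 6; quarter note = 4; sixteenth = 1.
Adding: 4 + 3 + 1 + 4 + 3 + 6 + 4 + 1 = 26.
26 ÷ 16 = 1 complete bar with 10 left over.

1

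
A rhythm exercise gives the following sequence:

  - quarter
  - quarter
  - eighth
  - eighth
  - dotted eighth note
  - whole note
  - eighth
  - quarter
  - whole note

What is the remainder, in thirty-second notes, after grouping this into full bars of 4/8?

One bar of 4/8 = 8 sixteenth notes.
Convert each value to sixteenth notes: quarter = 4; quarter = 4; eighth = 2; eighth = 2; dotted eighth note = 3; whole note = 16; eighth = 2; quarter = 4; whole note = 16.
Total: 4 + 4 + 2 + 2 + 3 + 16 + 2 + 4 + 16 = 53.
53 ÷ 8 = 6 complete bars with 5 sixteenth notes remaining = 10 thirty-second notes.

10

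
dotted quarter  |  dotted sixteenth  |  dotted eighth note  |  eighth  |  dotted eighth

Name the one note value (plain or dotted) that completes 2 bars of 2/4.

2 bars of 2/4 = 32 thirty-second notes.
Convert each value to thirty-second notes: dotted quarter = 12; dotted sixteenth = 3; dotted eighth note = 6; eighth = 4; dotted eighth = 6.
Sum: 12 + 3 + 6 + 4 + 6 = 31.
Remaining: 32 − 31 = 1 thirty-second note, which is a thirty-second note.

thirty-second note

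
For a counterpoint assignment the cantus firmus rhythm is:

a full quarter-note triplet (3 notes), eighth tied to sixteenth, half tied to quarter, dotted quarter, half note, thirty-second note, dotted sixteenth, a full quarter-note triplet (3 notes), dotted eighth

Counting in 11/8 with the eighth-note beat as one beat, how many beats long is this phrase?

One eighth-note beat = 4 thirty-second notes.
In thirty-second notes: a full quarter-note triplet (3 notes) (three triplet quarters span one half) = 16; eighth tied to sixteenth (eighth + sixteenth) = 6; half tied to quarter (half + quarter) = 24; dotted quarter = 12; half note = 16; thirty-second note = 1; dotted sixteenth = 3; a full quarter-note triplet (3 notes) (three triplet quarters span one half) = 16; dotted eighth = 6.
Altogether 16 + 6 + 24 + 12 + 16 + 1 + 3 + 16 + 6 = 100.
100 ÷ 4 = 25 beats.

25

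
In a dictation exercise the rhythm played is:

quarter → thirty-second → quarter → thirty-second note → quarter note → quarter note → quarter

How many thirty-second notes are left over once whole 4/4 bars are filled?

10

One bar of 4/4 = 32 thirty-second notes.
In thirty-second notes: quarter = 8; thirty-second = 1; quarter = 8; thirty-second note = 1; quarter note = 8; quarter note = 8; quarter = 8.
Total: 8 + 1 + 8 + 1 + 8 + 8 + 8 = 42.
42 ÷ 32 = 1 complete bar with 10 thirty-second notes remaining.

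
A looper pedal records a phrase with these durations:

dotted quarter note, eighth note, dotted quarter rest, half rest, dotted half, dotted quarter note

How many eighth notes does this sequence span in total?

Working in eighth notes: dotted quarter note = 3; eighth note = 1; dotted quarter rest = 3; half rest = 4; dotted half = 6; dotted quarter note = 3.
Total: 3 + 1 + 3 + 4 + 6 + 3 = 20 eighth notes.

20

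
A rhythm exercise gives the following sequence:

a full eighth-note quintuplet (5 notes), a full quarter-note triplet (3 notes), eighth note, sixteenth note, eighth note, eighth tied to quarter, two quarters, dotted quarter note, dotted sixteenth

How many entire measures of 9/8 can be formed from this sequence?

One bar of 9/8 = 36 thirty-second notes.
Convert each value to thirty-second notes: a full eighth-note quintuplet (5 notes) (five quintuplet eighths span one half) = 16; a full quarter-note triplet (3 notes) (three triplet quarters span one half) = 16; eighth note = 4; sixteenth note = 2; eighth note = 4; eighth tied to quarter (eighth + quarter) = 12; quarter = 8; quarter = 8; dotted quarter note = 12; dotted sixteenth = 3.
Total: 16 + 16 + 4 + 2 + 4 + 12 + 8 + 8 + 12 + 3 = 85.
85 ÷ 36 = 2 complete bars with 13 left over.

2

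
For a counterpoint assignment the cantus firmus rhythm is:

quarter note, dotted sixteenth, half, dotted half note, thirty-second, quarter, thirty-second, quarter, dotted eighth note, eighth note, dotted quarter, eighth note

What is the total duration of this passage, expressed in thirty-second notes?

95

In thirty-second notes: quarter note = 8; dotted sixteenth = 3; half = 16; dotted half note = 24; thirty-second = 1; quarter = 8; thirty-second = 1; quarter = 8; dotted eighth note = 6; eighth note = 4; dotted quarter = 12; eighth note = 4.
Total: 8 + 3 + 16 + 24 + 1 + 8 + 1 + 8 + 6 + 4 + 12 + 4 = 95 thirty-second notes.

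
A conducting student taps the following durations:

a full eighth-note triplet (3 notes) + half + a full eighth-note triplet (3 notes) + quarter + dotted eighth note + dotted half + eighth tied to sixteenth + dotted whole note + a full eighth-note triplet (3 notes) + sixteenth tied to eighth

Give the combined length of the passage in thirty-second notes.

138

Working in thirty-second notes: a full eighth-note triplet (3 notes) (three triplet eighths span one quarter) = 8; half = 16; a full eighth-note triplet (3 notes) (three triplet eighths span one quarter) = 8; quarter = 8; dotted eighth note = 6; dotted half = 24; eighth tied to sixteenth (eighth + sixteenth) = 6; dotted whole note = 48; a full eighth-note triplet (3 notes) (three triplet eighths span one quarter) = 8; sixteenth tied to eighth (sixteenth + eighth) = 6.
Adding: 8 + 16 + 8 + 8 + 6 + 24 + 6 + 48 + 8 + 6 = 138 thirty-second notes.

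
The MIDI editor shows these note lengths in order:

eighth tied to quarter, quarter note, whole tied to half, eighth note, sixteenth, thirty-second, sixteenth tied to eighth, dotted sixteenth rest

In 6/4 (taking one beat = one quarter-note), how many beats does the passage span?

10.5

One quarter-note beat = 8 thirty-second notes.
Convert each value to thirty-second notes: eighth tied to quarter (eighth + quarter) = 12; quarter note = 8; whole tied to half (whole + half) = 48; eighth note = 4; sixteenth = 2; thirty-second = 1; sixteenth tied to eighth (sixteenth + eighth) = 6; dotted sixteenth rest = 3.
Total: 12 + 8 + 48 + 4 + 2 + 1 + 6 + 3 = 84.
84 ÷ 8 = 10.5 beats.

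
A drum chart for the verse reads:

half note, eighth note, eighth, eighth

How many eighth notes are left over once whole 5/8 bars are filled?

2

One bar of 5/8 = 5 eighth notes.
Convert each value to eighth notes: half note = 4; eighth note = 1; eighth = 1; eighth = 1.
Sum: 4 + 1 + 1 + 1 = 7.
7 ÷ 5 = 1 complete bar with 2 eighth notes remaining.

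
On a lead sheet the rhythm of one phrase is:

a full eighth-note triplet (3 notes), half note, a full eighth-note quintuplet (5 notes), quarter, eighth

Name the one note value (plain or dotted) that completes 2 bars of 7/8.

2 bars of 7/8 = 14 eighth notes.
Each duration in eighth notes: a full eighth-note triplet (3 notes) (three triplet eighths span one quarter) = 2; half note = 4; a full eighth-note quintuplet (5 notes) (five quintuplet eighths span one half) = 4; quarter = 2; eighth = 1.
Adding: 2 + 4 + 4 + 2 + 1 = 13.
Remaining: 14 − 13 = 1 eighth note, which is a eighth note.

eighth note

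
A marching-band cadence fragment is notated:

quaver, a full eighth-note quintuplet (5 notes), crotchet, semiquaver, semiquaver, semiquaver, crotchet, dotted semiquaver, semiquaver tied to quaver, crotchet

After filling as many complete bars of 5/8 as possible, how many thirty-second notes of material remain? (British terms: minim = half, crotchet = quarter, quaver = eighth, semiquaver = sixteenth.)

19

One bar of 5/8 = 20 thirty-second notes.
Each duration in thirty-second notes: quaver = 4; a full eighth-note quintuplet (5 notes) (five quintuplet eighths span one half) = 16; crotchet = 8; semiquaver = 2; semiquaver = 2; semiquaver = 2; crotchet = 8; dotted semiquaver = 3; semiquaver tied to quaver (semiquaver + quaver) = 6; crotchet = 8.
Total: 4 + 16 + 8 + 2 + 2 + 2 + 8 + 3 + 6 + 8 = 59.
59 ÷ 20 = 2 complete bars with 19 thirty-second notes remaining.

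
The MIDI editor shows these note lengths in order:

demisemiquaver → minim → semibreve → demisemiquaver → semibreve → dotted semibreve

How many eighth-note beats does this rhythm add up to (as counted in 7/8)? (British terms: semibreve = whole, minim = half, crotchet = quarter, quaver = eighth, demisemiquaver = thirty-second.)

One eighth-note beat = 4 thirty-second notes.
In thirty-second notes: demisemiquaver = 1; minim = 16; semibreve = 32; demisemiquaver = 1; semibreve = 32; dotted semibreve = 48.
Adding: 1 + 16 + 32 + 1 + 32 + 48 = 130.
130 ÷ 4 = 32.5 beats.

32.5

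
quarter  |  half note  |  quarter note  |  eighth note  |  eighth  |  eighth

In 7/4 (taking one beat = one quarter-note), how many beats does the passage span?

One quarter-note beat = 2 eighth notes.
Each duration in eighth notes: quarter = 2; half note = 4; quarter note = 2; eighth note = 1; eighth = 1; eighth = 1.
Sum: 2 + 4 + 2 + 1 + 1 + 1 = 11.
11 ÷ 2 = 5.5 beats.

5.5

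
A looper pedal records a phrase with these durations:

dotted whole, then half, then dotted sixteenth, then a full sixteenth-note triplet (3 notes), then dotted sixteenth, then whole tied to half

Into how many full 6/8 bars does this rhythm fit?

5

One bar of 6/8 = 24 thirty-second notes.
Each duration in thirty-second notes: dotted whole = 48; half = 16; dotted sixteenth = 3; a full sixteenth-note triplet (3 notes) (three triplet sixteenths span one eighth) = 4; dotted sixteenth = 3; whole tied to half (whole + half) = 48.
Adding: 48 + 16 + 3 + 4 + 3 + 48 = 122.
122 ÷ 24 = 5 complete bars with 2 left over.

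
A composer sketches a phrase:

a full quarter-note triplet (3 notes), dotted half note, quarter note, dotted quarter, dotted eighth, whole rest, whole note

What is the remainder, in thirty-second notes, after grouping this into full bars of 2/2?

2

One bar of 2/2 = 16 sixteenth notes.
Express everything in sixteenth notes: a full quarter-note triplet (3 notes) (three triplet quarters span one half) = 8; dotted half note = 12; quarter note = 4; dotted quarter = 6; dotted eighth = 3; whole rest = 16; whole note = 16.
Adding: 8 + 12 + 4 + 6 + 3 + 16 + 16 = 65.
65 ÷ 16 = 4 complete bars with 1 sixteenth note remaining = 2 thirty-second notes.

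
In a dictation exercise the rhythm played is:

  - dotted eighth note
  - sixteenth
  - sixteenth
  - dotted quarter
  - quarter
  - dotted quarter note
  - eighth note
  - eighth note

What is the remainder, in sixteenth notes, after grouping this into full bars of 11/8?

One bar of 11/8 = 22 sixteenth notes.
Each duration in sixteenth notes: dotted eighth note = 3; sixteenth = 1; sixteenth = 1; dotted quarter = 6; quarter = 4; dotted quarter note = 6; eighth note = 2; eighth note = 2.
Adding: 3 + 1 + 1 + 6 + 4 + 6 + 2 + 2 = 25.
25 ÷ 22 = 1 complete bar with 3 sixteenth notes remaining.

3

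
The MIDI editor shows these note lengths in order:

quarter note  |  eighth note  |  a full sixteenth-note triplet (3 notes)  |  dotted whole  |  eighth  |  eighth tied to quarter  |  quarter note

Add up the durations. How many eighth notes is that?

Working in eighth notes: quarter note = 2; eighth note = 1; a full sixteenth-note triplet (3 notes) (three triplet sixteenths span one eighth) = 1; dotted whole = 12; eighth = 1; eighth tied to quarter (eighth + quarter) = 3; quarter note = 2.
Altogether 2 + 1 + 1 + 12 + 1 + 3 + 2 = 22 eighth notes.

22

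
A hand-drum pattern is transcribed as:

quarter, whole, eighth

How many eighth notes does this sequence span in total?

Express everything in eighth notes: quarter = 2; whole = 8; eighth = 1.
Sum: 2 + 8 + 1 = 11 eighth notes.

11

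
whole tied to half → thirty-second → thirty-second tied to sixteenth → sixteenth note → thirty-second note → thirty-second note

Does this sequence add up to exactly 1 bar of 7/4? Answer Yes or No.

Yes

One bar of 7/4 = 56 thirty-second notes.
Express everything in thirty-second notes: whole tied to half (whole + half) = 48; thirty-second = 1; thirty-second tied to sixteenth (thirty-second + sixteenth) = 3; sixteenth note = 2; thirty-second note = 1; thirty-second note = 1.
Total: 48 + 1 + 3 + 2 + 1 + 1 = 56.
56 equals 56, so the answer is Yes.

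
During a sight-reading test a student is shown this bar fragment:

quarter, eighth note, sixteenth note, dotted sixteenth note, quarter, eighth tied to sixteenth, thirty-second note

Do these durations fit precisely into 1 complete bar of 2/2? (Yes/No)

One bar of 2/2 = 32 thirty-second notes.
Working in thirty-second notes: quarter = 8; eighth note = 4; sixteenth note = 2; dotted sixteenth note = 3; quarter = 8; eighth tied to sixteenth (eighth + sixteenth) = 6; thirty-second note = 1.
Altogether 8 + 4 + 2 + 3 + 8 + 6 + 1 = 32.
32 equals 32, so the answer is Yes.

Yes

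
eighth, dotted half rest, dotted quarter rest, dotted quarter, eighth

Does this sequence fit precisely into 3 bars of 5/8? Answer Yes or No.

No

One bar of 5/8 = 5 eighth notes, so 3 bars = 15.
Convert each value to eighth notes: eighth = 1; dotted half rest = 6; dotted quarter rest = 3; dotted quarter = 3; eighth = 1.
Adding: 1 + 6 + 3 + 3 + 1 = 14.
14 falls short of 15, so the answer is No.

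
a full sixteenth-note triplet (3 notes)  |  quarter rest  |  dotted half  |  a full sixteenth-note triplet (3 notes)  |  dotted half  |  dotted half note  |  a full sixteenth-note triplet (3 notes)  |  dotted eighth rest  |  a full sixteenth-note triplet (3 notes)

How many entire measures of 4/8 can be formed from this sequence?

6

One bar of 4/8 = 8 sixteenth notes.
Working in sixteenth notes: a full sixteenth-note triplet (3 notes) (three triplet sixteenths span one eighth) = 2; quarter rest = 4; dotted half = 12; a full sixteenth-note triplet (3 notes) (three triplet sixteenths span one eighth) = 2; dotted half = 12; dotted half note = 12; a full sixteenth-note triplet (3 notes) (three triplet sixteenths span one eighth) = 2; dotted eighth rest = 3; a full sixteenth-note triplet (3 notes) (three triplet sixteenths span one eighth) = 2.
Total: 2 + 4 + 12 + 2 + 12 + 12 + 2 + 3 + 2 = 51.
51 ÷ 8 = 6 complete bars with 3 left over.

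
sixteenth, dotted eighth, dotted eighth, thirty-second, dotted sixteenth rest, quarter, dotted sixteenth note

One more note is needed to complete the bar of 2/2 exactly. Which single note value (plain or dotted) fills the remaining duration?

The bar of 2/2 = 32 thirty-second notes.
Each duration in thirty-second notes: sixteenth = 2; dotted eighth = 6; dotted eighth = 6; thirty-second = 1; dotted sixteenth rest = 3; quarter = 8; dotted sixteenth note = 3.
Adding: 2 + 6 + 6 + 1 + 3 + 8 + 3 = 29.
Remaining: 32 − 29 = 3 thirty-second notes, which is a dotted sixteenth note.

dotted sixteenth note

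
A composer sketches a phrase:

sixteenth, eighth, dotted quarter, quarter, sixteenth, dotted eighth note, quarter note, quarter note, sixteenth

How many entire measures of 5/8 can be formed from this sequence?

2

One bar of 5/8 = 10 sixteenth notes.
Each duration in sixteenth notes: sixteenth = 1; eighth = 2; dotted quarter = 6; quarter = 4; sixteenth = 1; dotted eighth note = 3; quarter note = 4; quarter note = 4; sixteenth = 1.
Total: 1 + 2 + 6 + 4 + 1 + 3 + 4 + 4 + 1 = 26.
26 ÷ 10 = 2 complete bars with 6 left over.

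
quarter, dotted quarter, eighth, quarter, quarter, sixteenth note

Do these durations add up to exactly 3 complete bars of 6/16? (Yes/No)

No

One bar of 6/16 = 6 sixteenth notes, so 3 bars = 18.
Each duration in sixteenth notes: quarter = 4; dotted quarter = 6; eighth = 2; quarter = 4; quarter = 4; sixteenth note = 1.
Total: 4 + 6 + 2 + 4 + 4 + 1 = 21.
21 exceeds 18, so the answer is No.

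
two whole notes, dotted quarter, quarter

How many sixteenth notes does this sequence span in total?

42

In sixteenth notes: whole note = 16; whole note = 16; dotted quarter = 6; quarter = 4.
Adding: 16 + 16 + 6 + 4 = 42 sixteenth notes.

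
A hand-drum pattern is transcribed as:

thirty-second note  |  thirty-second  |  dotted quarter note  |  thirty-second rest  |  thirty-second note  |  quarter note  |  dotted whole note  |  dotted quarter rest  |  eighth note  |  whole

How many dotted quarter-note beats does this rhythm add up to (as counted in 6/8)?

10

One dotted quarter-note beat = 12 thirty-second notes.
Convert each value to thirty-second notes: thirty-second note = 1; thirty-second = 1; dotted quarter note = 12; thirty-second rest = 1; thirty-second note = 1; quarter note = 8; dotted whole note = 48; dotted quarter rest = 12; eighth note = 4; whole = 32.
Adding: 1 + 1 + 12 + 1 + 1 + 8 + 48 + 12 + 4 + 32 = 120.
120 ÷ 12 = 10 beats.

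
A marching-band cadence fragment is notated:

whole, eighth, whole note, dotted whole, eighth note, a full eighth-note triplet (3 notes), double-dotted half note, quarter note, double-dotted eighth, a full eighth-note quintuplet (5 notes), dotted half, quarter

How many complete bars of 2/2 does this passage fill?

6

One bar of 2/2 = 32 thirty-second notes.
Working in thirty-second notes: whole = 32; eighth = 4; whole note = 32; dotted whole = 48; eighth note = 4; a full eighth-note triplet (3 notes) (three triplet eighths span one quarter) = 8; double-dotted half note = 28; quarter note = 8; double-dotted eighth = 7; a full eighth-note quintuplet (5 notes) (five quintuplet eighths span one half) = 16; dotted half = 24; quarter = 8.
Total: 32 + 4 + 32 + 48 + 4 + 8 + 28 + 8 + 7 + 16 + 24 + 8 = 219.
219 ÷ 32 = 6 complete bars with 27 left over.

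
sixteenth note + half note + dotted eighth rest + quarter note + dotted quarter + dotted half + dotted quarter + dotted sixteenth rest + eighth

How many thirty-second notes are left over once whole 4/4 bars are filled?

23

One bar of 4/4 = 32 thirty-second notes.
Express everything in thirty-second notes: sixteenth note = 2; half note = 16; dotted eighth rest = 6; quarter note = 8; dotted quarter = 12; dotted half = 24; dotted quarter = 12; dotted sixteenth rest = 3; eighth = 4.
Adding: 2 + 16 + 6 + 8 + 12 + 24 + 12 + 3 + 4 = 87.
87 ÷ 32 = 2 complete bars with 23 thirty-second notes remaining.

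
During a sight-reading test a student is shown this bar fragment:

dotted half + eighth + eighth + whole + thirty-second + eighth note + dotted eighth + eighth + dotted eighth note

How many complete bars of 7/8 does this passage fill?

One bar of 7/8 = 28 thirty-second notes.
Working in thirty-second notes: dotted half = 24; eighth = 4; eighth = 4; whole = 32; thirty-second = 1; eighth note = 4; dotted eighth = 6; eighth = 4; dotted eighth note = 6.
Sum: 24 + 4 + 4 + 32 + 1 + 4 + 6 + 4 + 6 = 85.
85 ÷ 28 = 3 complete bars with 1 left over.

3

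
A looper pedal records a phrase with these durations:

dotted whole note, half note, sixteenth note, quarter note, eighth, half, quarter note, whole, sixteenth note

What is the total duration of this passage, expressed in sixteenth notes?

Convert each value to sixteenth notes: dotted whole note = 24; half note = 8; sixteenth note = 1; quarter note = 4; eighth = 2; half = 8; quarter note = 4; whole = 16; sixteenth note = 1.
Total: 24 + 8 + 1 + 4 + 2 + 8 + 4 + 16 + 1 = 68 sixteenth notes.

68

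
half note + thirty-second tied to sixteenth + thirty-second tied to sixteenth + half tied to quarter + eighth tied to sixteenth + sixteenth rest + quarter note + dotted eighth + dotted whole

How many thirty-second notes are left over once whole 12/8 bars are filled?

20

One bar of 12/8 = 48 thirty-second notes.
In thirty-second notes: half note = 16; thirty-second tied to sixteenth (thirty-second + sixteenth) = 3; thirty-second tied to sixteenth (thirty-second + sixteenth) = 3; half tied to quarter (half + quarter) = 24; eighth tied to sixteenth (eighth + sixteenth) = 6; sixteenth rest = 2; quarter note = 8; dotted eighth = 6; dotted whole = 48.
Sum: 16 + 3 + 3 + 24 + 6 + 2 + 8 + 6 + 48 = 116.
116 ÷ 48 = 2 complete bars with 20 thirty-second notes remaining.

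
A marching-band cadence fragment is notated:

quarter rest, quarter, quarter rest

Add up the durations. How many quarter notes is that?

3

Each duration in quarter notes: quarter rest = 1; quarter = 1; quarter rest = 1.
Total: 1 + 1 + 1 = 3 quarter notes.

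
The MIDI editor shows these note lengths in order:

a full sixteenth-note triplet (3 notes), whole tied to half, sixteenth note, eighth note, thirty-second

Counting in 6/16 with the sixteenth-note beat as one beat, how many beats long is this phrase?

29.5

One sixteenth-note beat = 2 thirty-second notes.
Express everything in thirty-second notes: a full sixteenth-note triplet (3 notes) (three triplet sixteenths span one eighth) = 4; whole tied to half (whole + half) = 48; sixteenth note = 2; eighth note = 4; thirty-second = 1.
Adding: 4 + 48 + 2 + 4 + 1 = 59.
59 ÷ 2 = 29.5 beats.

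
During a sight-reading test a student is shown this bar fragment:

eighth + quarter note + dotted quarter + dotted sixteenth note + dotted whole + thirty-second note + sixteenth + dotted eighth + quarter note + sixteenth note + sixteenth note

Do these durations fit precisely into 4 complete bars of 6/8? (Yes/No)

One bar of 6/8 = 24 thirty-second notes, so 4 bars = 96.
Working in thirty-second notes: eighth = 4; quarter note = 8; dotted quarter = 12; dotted sixteenth note = 3; dotted whole = 48; thirty-second note = 1; sixteenth = 2; dotted eighth = 6; quarter note = 8; sixteenth note = 2; sixteenth note = 2.
Adding: 4 + 8 + 12 + 3 + 48 + 1 + 2 + 6 + 8 + 2 + 2 = 96.
96 equals 96, so the answer is Yes.

Yes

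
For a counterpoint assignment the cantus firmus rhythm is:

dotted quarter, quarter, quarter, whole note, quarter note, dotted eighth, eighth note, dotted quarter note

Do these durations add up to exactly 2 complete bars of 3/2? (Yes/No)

One bar of 3/2 = 24 sixteenth notes, so 2 bars = 48.
Working in sixteenth notes: dotted quarter = 6; quarter = 4; quarter = 4; whole note = 16; quarter note = 4; dotted eighth = 3; eighth note = 2; dotted quarter note = 6.
Altogether 6 + 4 + 4 + 16 + 4 + 3 + 2 + 6 = 45.
45 falls short of 48, so the answer is No.

No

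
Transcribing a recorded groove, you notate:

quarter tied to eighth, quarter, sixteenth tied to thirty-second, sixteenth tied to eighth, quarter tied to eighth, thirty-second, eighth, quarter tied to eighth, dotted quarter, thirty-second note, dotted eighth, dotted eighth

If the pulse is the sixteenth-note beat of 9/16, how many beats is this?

One sixteenth-note beat = 2 thirty-second notes.
Express everything in thirty-second notes: quarter tied to eighth (quarter + eighth) = 12; quarter = 8; sixteenth tied to thirty-second (sixteenth + thirty-second) = 3; sixteenth tied to eighth (sixteenth + eighth) = 6; quarter tied to eighth (quarter + eighth) = 12; thirty-second = 1; eighth = 4; quarter tied to eighth (quarter + eighth) = 12; dotted quarter = 12; thirty-second note = 1; dotted eighth = 6; dotted eighth = 6.
Altogether 12 + 8 + 3 + 6 + 12 + 1 + 4 + 12 + 12 + 1 + 6 + 6 = 83.
83 ÷ 2 = 41.5 beats.

41.5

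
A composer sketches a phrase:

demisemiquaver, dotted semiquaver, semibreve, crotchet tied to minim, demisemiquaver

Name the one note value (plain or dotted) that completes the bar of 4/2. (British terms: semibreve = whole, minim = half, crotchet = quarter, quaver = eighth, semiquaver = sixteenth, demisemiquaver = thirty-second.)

dotted sixteenth note

The bar of 4/2 = 64 thirty-second notes.
Express everything in thirty-second notes: demisemiquaver = 1; dotted semiquaver = 3; semibreve = 32; crotchet tied to minim (crotchet + minim) = 24; demisemiquaver = 1.
Sum: 1 + 3 + 32 + 24 + 1 = 61.
Remaining: 64 − 61 = 3 thirty-second notes, which is a dotted sixteenth note.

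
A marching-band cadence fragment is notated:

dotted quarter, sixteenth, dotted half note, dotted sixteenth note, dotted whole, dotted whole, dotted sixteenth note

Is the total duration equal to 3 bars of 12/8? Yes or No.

No

One bar of 12/8 = 48 thirty-second notes, so 3 bars = 144.
In thirty-second notes: dotted quarter = 12; sixteenth = 2; dotted half note = 24; dotted sixteenth note = 3; dotted whole = 48; dotted whole = 48; dotted sixteenth note = 3.
Sum: 12 + 2 + 24 + 3 + 48 + 48 + 3 = 140.
140 falls short of 144, so the answer is No.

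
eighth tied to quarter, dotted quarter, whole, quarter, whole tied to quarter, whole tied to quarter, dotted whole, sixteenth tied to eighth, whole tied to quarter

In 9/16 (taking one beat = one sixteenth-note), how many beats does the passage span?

One sixteenth-note beat = 2 thirty-second notes.
In thirty-second notes: eighth tied to quarter (eighth + quarter) = 12; dotted quarter = 12; whole = 32; quarter = 8; whole tied to quarter (whole + quarter) = 40; whole tied to quarter (whole + quarter) = 40; dotted whole = 48; sixteenth tied to eighth (sixteenth + eighth) = 6; whole tied to quarter (whole + quarter) = 40.
Total: 12 + 12 + 32 + 8 + 40 + 40 + 48 + 6 + 40 = 238.
238 ÷ 2 = 119 beats.

119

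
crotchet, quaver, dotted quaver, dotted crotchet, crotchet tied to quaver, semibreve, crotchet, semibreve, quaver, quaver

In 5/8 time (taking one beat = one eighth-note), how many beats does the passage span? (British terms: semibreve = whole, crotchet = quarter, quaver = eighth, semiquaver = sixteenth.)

30.5

One eighth-note beat = 2 sixteenth notes.
In sixteenth notes: crotchet = 4; quaver = 2; dotted quaver = 3; dotted crotchet = 6; crotchet tied to quaver (crotchet + quaver) = 6; semibreve = 16; crotchet = 4; semibreve = 16; quaver = 2; quaver = 2.
Adding: 4 + 2 + 3 + 6 + 6 + 16 + 4 + 16 + 2 + 2 = 61.
61 ÷ 2 = 30.5 beats.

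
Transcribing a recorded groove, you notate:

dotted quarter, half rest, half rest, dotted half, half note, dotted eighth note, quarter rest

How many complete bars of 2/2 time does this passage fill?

One bar of 2/2 = 16 sixteenth notes.
Working in sixteenth notes: dotted quarter = 6; half rest = 8; half rest = 8; dotted half = 12; half note = 8; dotted eighth note = 3; quarter rest = 4.
Total: 6 + 8 + 8 + 12 + 8 + 3 + 4 = 49.
49 ÷ 16 = 3 complete bars with 1 left over.

3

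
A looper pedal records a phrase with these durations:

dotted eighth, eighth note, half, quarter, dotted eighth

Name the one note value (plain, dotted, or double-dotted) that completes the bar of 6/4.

The bar of 6/4 = 24 sixteenth notes.
Working in sixteenth notes: dotted eighth = 3; eighth note = 2; half = 8; quarter = 4; dotted eighth = 3.
Adding: 3 + 2 + 8 + 4 + 3 = 20.
Remaining: 24 − 20 = 4 sixteenth notes, which is a quarter note.

quarter note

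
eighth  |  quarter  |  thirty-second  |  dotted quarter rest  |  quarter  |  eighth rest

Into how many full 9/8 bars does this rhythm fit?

One bar of 9/8 = 36 thirty-second notes.
Each duration in thirty-second notes: eighth = 4; quarter = 8; thirty-second = 1; dotted quarter rest = 12; quarter = 8; eighth rest = 4.
Altogether 4 + 8 + 1 + 12 + 8 + 4 = 37.
37 ÷ 36 = 1 complete bar with 1 left over.

1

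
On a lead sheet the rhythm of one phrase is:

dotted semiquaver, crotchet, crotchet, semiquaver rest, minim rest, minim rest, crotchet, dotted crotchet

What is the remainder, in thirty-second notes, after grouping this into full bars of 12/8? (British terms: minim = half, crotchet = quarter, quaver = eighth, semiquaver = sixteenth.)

One bar of 12/8 = 48 thirty-second notes.
Working in thirty-second notes: dotted semiquaver = 3; crotchet = 8; crotchet = 8; semiquaver rest = 2; minim rest = 16; minim rest = 16; crotchet = 8; dotted crotchet = 12.
Total: 3 + 8 + 8 + 2 + 16 + 16 + 8 + 12 = 73.
73 ÷ 48 = 1 complete bar with 25 thirty-second notes remaining.

25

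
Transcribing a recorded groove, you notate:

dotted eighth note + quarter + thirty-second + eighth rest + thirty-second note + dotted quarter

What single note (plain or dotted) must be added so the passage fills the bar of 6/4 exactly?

The bar of 6/4 = 48 thirty-second notes.
In thirty-second notes: dotted eighth note = 6; quarter = 8; thirty-second = 1; eighth rest = 4; thirty-second note = 1; dotted quarter = 12.
Total: 6 + 8 + 1 + 4 + 1 + 12 = 32.
Remaining: 48 − 32 = 16 thirty-second notes, which is a half note.

half note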